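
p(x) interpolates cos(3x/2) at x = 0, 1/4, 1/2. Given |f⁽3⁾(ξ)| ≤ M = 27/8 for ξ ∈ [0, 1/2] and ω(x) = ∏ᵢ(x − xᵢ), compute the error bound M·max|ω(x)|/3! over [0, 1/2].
sqrt(3)/512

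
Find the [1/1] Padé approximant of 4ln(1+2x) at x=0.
8*x/(x + 1)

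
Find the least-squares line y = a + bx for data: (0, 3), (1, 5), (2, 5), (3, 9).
a = 14/5, b = 9/5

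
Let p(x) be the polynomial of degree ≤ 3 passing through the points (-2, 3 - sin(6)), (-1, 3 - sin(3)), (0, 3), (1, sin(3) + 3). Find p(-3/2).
-7*sin(3)/8 - 5*sin(6)/16 + 3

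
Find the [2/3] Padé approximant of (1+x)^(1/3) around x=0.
(7*x**2/18 + 4*x/3 + 1)/(-x**3/162 + x**2/6 + x + 1)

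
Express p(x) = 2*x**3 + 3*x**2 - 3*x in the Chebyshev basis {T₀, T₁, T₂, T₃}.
(3/2)T₀ + (-3/2)T₁ + (3/2)T₂ + (1/2)T₃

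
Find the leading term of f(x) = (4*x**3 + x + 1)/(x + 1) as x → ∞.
4*x**2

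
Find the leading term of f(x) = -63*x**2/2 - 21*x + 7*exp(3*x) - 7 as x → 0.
63*x**3/2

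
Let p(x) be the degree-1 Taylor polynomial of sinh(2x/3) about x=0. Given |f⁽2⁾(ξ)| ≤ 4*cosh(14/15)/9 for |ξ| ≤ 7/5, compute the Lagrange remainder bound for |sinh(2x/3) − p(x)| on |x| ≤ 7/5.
98*cosh(14/15)/225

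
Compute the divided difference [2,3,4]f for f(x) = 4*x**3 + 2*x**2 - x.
38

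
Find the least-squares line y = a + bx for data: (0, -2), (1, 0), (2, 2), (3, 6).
a = -12/5, b = 13/5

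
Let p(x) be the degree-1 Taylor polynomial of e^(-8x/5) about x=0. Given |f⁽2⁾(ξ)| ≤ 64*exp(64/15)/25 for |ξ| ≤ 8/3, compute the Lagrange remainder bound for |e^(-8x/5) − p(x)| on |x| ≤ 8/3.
2048*exp(64/15)/225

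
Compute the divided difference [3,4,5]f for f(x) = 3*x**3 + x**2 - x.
37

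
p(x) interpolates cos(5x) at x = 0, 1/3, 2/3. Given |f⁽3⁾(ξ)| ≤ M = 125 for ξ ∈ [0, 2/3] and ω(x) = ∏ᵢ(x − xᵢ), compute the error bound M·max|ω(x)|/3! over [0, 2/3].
125*sqrt(3)/729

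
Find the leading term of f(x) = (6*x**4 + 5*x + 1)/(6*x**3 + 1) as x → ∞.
x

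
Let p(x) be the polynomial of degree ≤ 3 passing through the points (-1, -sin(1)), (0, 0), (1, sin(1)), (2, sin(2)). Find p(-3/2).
-7*sin(1)/8 - 5*sin(2)/16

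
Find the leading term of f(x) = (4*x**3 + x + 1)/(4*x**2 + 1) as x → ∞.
x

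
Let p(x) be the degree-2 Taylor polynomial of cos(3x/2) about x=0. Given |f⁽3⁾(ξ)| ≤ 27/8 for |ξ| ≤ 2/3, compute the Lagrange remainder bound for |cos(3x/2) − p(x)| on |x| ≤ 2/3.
1/6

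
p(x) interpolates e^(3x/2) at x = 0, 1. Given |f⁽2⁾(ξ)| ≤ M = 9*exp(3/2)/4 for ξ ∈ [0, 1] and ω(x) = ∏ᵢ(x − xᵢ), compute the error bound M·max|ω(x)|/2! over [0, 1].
9*exp(3/2)/32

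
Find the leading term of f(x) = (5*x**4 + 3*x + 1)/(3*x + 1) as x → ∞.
5*x**3/3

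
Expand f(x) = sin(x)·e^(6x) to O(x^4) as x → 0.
x + 6*x**2 + 107*x**3/6 + O(x**4)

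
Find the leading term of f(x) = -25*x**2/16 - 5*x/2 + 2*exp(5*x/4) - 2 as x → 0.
125*x**3/192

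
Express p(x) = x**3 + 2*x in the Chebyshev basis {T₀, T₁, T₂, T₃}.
(11/4)T₁ + (1/4)T₃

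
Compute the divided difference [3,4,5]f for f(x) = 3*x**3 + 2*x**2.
38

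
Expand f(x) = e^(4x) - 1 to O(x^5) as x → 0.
4*x + 8*x**2 + 32*x**3/3 + 32*x**4/3 + O(x**5)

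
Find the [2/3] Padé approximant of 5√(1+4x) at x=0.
(35*x**2 + 28*x + 5)/(-2*x**3/5 + 9*x**2/5 + 18*x/5 + 1)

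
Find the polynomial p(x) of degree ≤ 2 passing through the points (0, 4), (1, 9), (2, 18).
2*x**2 + 3*x + 4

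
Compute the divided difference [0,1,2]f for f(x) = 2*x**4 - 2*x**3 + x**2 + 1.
9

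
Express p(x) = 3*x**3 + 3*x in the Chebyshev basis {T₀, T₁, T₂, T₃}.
(21/4)T₁ + (3/4)T₃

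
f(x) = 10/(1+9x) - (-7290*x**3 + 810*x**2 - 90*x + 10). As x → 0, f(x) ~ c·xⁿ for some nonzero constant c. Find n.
4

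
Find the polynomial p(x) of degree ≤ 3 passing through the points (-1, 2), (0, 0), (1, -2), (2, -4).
-2*x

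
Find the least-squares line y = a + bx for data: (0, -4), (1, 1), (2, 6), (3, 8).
a = -17/5, b = 41/10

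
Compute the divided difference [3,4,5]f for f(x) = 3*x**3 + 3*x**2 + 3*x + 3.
39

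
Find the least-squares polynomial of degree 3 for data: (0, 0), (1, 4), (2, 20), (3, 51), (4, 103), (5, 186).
-31/126 + (1627/756)x + (16/9)x² + (113/108)x³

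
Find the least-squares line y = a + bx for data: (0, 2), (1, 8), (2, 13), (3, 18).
a = 23/10, b = 53/10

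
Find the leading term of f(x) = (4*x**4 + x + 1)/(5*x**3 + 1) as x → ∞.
4*x/5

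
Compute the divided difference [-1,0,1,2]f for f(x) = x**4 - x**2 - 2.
2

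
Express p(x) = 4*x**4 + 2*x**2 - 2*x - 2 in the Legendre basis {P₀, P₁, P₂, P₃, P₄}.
(-8/15)P₀ + (-2)P₁ + (76/21)P₂ + (32/35)P₄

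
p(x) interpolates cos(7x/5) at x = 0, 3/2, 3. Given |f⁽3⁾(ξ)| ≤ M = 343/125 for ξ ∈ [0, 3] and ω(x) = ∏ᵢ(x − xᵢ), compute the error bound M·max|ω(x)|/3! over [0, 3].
343*sqrt(3)/1000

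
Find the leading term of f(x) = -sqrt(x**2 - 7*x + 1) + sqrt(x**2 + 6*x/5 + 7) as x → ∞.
41/10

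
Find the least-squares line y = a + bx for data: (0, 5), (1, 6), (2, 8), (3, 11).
a = 9/2, b = 2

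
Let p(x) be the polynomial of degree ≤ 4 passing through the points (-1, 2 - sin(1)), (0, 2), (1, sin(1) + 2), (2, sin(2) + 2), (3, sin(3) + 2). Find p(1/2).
-5*sin(2)/32 + 3*sin(3)/128 + 95*sin(1)/128 + 2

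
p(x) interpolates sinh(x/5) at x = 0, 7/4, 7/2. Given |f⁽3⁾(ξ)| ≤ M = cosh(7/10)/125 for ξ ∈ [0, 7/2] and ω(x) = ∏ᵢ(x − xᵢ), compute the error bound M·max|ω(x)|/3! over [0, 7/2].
343*sqrt(3)*cosh(7/10)/216000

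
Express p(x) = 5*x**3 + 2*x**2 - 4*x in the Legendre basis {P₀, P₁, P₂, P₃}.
(2/3)P₀ - P₁ + (4/3)P₂ + (2)P₃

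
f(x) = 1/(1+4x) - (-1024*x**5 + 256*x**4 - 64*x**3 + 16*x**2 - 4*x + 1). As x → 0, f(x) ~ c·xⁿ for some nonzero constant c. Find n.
6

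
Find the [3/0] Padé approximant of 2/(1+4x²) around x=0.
2 - 8*x**2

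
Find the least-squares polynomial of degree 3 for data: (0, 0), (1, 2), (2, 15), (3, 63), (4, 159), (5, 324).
23/126 + (331/756)x + (-149/63)x² + (329/108)x³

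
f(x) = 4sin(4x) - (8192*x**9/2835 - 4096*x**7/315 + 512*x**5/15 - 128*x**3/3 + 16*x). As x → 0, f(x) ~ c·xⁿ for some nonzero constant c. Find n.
11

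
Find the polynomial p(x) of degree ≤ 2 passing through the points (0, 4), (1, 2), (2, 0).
4 - 2*x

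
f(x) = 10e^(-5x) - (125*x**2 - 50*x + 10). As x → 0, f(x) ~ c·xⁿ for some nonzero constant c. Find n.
3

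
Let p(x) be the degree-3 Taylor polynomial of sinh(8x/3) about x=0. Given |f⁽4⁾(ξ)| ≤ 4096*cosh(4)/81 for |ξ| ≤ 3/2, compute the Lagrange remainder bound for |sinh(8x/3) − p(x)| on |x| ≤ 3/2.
32*cosh(4)/3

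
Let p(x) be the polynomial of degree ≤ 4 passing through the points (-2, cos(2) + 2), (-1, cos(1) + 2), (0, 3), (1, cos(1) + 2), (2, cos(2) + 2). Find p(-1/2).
-cos(2)/64 + 5*cos(1)/16 + 173/64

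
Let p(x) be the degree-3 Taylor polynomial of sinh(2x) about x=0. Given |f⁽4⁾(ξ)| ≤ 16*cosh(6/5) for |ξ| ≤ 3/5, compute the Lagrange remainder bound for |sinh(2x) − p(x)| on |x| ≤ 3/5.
54*cosh(6/5)/625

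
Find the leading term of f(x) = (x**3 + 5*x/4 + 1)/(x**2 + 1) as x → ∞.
x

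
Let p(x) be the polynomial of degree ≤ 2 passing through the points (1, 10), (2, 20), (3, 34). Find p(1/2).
13/2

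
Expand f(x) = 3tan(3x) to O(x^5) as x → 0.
9*x + 27*x**3 + O(x**5)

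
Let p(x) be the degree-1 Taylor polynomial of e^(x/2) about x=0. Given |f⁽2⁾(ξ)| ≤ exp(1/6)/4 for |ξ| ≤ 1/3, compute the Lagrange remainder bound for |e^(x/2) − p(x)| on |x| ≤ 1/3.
exp(1/6)/72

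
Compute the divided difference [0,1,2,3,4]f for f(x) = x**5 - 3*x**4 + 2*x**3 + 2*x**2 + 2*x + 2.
7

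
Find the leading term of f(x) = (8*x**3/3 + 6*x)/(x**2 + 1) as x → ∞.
8*x/3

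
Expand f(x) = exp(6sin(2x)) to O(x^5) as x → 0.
1 + 12*x + 72*x**2 + 280*x**3 + 768*x**4 + O(x**5)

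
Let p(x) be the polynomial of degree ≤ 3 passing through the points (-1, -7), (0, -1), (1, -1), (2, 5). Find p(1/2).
-1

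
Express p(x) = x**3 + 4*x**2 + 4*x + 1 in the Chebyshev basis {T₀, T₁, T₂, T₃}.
(3)T₀ + (19/4)T₁ + (2)T₂ + (1/4)T₃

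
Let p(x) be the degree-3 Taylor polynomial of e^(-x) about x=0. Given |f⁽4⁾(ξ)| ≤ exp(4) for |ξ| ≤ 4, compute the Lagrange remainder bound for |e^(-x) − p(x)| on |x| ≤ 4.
32*exp(4)/3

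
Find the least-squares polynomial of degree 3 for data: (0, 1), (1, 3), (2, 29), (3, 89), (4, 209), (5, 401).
17/21 + (-97/63)x + (67/42)x² + (53/18)x³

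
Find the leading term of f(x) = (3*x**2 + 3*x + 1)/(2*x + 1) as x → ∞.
3*x/2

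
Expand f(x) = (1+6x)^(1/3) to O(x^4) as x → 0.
1 + 2*x - 4*x**2 + 40*x**3/3 + O(x**4)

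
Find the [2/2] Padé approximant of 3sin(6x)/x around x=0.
(18 - 378*x**2/5)/(9*x**2/5 + 1)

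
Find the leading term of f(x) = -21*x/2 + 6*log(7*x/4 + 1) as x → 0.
-147*x**2/16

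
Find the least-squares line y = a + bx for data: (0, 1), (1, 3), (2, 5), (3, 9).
a = 3/5, b = 13/5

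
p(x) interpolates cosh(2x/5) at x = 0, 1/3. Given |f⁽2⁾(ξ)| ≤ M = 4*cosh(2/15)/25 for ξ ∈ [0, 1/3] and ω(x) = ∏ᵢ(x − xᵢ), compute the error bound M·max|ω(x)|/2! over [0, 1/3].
cosh(2/15)/450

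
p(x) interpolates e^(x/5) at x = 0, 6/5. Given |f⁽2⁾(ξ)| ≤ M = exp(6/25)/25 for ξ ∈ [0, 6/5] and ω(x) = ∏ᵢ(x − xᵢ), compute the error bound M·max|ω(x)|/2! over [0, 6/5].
9*exp(6/25)/1250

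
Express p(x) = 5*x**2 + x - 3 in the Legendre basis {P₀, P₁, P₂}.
(-4/3)P₀ + P₁ + (10/3)P₂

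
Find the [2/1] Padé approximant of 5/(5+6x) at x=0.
1/(6*x/5 + 1)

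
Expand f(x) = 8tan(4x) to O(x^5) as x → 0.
32*x + 512*x**3/3 + O(x**5)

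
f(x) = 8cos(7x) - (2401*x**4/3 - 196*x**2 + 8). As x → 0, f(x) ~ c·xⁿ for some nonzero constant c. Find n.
6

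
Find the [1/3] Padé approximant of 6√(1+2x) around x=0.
(21*x/2 + 6)/(x**3/8 - x**2/4 + 3*x/4 + 1)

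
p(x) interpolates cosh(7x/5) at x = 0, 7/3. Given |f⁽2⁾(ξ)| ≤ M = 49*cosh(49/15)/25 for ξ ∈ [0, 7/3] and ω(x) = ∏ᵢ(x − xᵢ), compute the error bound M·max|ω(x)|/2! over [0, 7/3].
2401*cosh(49/15)/1800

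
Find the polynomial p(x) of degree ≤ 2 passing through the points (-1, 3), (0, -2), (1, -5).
x**2 - 4*x - 2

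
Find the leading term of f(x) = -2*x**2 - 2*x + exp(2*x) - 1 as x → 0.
4*x**3/3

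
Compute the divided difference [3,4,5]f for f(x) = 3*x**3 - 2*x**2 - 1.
34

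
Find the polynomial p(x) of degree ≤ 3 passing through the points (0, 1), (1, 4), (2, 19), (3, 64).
3*x**3 - 3*x**2 + 3*x + 1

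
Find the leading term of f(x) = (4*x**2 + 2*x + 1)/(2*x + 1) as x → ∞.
2*x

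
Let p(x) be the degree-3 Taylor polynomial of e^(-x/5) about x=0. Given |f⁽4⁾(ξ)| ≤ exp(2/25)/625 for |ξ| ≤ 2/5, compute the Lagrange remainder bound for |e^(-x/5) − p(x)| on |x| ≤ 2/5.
2*exp(2/25)/1171875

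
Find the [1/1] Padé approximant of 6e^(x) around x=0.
(3*x + 6)/(1 - x/2)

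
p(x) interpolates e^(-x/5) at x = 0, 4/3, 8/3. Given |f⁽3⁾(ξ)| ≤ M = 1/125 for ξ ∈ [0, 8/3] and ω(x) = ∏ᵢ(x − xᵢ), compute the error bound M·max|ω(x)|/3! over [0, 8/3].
64*sqrt(3)/91125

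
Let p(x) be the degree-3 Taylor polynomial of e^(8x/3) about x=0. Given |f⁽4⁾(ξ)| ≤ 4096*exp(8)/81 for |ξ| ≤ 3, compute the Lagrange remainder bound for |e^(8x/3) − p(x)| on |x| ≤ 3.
512*exp(8)/3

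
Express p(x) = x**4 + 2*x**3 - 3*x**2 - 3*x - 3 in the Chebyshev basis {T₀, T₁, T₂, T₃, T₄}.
(-33/8)T₀ + (-3/2)T₁ - T₂ + (1/2)T₃ + (1/8)T₄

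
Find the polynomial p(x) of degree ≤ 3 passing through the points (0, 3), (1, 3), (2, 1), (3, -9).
-x**3 + 2*x**2 - x + 3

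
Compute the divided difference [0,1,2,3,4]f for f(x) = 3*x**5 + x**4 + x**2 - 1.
31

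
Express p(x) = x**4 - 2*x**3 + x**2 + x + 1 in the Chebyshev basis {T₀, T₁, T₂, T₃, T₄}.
(15/8)T₀ + (-1/2)T₁ + T₂ + (-1/2)T₃ + (1/8)T₄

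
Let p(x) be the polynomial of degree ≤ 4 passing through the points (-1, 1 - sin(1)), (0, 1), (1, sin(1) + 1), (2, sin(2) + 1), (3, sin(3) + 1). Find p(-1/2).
-105*sin(1)/128 - 5*sin(3)/128 + 7*sin(2)/32 + 1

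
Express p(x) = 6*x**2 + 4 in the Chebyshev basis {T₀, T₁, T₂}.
(7)T₀ + (3)T₂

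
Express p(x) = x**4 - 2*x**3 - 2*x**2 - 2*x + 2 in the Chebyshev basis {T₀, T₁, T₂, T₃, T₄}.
(11/8)T₀ + (-7/2)T₁ + (-1/2)T₂ + (-1/2)T₃ + (1/8)T₄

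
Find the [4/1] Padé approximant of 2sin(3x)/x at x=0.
81*x**4/20 - 9*x**2 + 6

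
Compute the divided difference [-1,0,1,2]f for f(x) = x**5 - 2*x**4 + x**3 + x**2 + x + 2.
2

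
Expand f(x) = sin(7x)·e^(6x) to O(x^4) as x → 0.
7*x + 42*x**2 + 413*x**3/6 + O(x**4)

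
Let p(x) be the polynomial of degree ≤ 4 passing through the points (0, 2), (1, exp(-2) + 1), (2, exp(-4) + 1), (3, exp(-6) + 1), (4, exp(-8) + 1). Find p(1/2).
(-70*exp(4) - 5 + 28*exp(2) + 140*exp(6) + 163*exp(8))*exp(-8)/128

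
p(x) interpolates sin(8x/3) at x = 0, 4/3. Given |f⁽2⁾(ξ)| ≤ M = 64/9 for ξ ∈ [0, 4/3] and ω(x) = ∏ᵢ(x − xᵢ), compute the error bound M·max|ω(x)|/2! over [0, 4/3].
128/81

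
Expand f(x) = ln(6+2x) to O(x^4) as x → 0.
log(6) + x/3 - x**2/18 + x**3/81 + O(x**4)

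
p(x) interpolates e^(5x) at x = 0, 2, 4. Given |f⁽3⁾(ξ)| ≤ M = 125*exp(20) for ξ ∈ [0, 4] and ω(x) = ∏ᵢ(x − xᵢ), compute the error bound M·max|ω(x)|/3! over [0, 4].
1000*sqrt(3)*exp(20)/27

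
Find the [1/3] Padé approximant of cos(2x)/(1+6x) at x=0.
(1 - 5*x/18)/(103*x**3/9 + x**2/3 + 103*x/18 + 1)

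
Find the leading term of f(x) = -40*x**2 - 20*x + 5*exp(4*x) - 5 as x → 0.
160*x**3/3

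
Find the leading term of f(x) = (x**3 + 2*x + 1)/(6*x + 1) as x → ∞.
x**2/6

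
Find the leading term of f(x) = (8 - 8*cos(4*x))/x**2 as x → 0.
64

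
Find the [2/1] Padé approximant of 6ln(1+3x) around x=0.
9*x*(x + 2)/(2*x + 1)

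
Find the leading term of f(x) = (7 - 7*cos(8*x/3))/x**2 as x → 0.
224/9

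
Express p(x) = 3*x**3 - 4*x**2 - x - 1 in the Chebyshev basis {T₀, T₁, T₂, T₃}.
(-3)T₀ + (5/4)T₁ + (-2)T₂ + (3/4)T₃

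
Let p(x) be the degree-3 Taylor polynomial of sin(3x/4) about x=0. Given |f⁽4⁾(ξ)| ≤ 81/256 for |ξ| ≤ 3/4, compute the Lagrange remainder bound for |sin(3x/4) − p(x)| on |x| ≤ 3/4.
2187/524288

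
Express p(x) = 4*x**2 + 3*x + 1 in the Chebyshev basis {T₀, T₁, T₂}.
(3)T₀ + (3)T₁ + (2)T₂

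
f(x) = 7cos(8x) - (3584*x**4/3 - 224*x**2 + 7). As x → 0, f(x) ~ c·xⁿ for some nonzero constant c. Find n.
6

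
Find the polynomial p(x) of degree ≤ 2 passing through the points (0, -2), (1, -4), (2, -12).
-3*x**2 + x - 2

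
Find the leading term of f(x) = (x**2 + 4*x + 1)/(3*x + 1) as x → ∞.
x/3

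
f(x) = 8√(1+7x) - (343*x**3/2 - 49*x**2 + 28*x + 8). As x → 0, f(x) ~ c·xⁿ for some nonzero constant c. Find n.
4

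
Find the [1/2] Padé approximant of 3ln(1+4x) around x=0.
12*x/(-4*x**2/3 + 2*x + 1)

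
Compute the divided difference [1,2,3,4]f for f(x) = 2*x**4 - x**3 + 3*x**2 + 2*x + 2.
19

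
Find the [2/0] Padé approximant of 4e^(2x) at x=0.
8*x**2 + 8*x + 4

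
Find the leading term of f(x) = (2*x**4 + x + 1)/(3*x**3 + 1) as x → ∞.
2*x/3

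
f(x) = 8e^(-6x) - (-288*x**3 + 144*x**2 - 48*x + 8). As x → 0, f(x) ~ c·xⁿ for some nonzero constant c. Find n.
4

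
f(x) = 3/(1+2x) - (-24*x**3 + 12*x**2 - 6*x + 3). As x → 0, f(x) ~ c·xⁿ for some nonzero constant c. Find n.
4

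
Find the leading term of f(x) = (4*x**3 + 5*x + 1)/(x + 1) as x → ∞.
4*x**2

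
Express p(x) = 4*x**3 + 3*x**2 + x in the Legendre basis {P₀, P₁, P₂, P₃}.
P₀ + (17/5)P₁ + (2)P₂ + (8/5)P₃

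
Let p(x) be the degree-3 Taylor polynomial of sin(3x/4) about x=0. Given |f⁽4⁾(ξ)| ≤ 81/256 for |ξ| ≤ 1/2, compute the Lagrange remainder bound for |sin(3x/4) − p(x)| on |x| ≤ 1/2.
27/32768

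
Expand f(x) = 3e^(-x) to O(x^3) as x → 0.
3 - 3*x + 3*x**2/2 + O(x**3)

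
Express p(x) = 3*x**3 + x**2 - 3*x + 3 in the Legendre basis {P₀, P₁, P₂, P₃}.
(10/3)P₀ + (-6/5)P₁ + (2/3)P₂ + (6/5)P₃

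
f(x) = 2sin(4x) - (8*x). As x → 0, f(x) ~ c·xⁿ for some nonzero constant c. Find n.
3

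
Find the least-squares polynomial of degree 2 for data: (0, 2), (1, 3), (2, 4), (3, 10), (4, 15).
72/35 + (-29/70)x + (13/14)x²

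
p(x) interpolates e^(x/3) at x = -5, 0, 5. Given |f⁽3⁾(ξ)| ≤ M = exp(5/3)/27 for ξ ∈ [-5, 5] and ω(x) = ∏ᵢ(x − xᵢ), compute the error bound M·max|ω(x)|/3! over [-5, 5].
125*sqrt(3)*exp(5/3)/729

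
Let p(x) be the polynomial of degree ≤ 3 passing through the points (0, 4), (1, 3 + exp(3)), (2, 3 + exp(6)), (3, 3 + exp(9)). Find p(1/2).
-5*exp(6)/16 + 53/16 + 15*exp(3)/16 + exp(9)/16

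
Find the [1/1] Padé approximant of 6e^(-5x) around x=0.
(6 - 15*x)/(5*x/2 + 1)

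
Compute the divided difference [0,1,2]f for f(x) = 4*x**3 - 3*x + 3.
12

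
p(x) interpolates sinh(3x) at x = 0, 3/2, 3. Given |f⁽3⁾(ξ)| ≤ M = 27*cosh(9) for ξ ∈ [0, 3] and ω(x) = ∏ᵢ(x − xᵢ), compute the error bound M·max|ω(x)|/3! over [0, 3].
27*sqrt(3)*cosh(9)/8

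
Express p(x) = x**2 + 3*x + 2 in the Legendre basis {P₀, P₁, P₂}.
(7/3)P₀ + (3)P₁ + (2/3)P₂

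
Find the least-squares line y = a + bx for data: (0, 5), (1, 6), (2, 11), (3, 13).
a = 22/5, b = 29/10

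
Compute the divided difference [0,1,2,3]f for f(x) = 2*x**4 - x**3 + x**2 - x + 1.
11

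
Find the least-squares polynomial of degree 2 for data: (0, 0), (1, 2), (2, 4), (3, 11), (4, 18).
1/7 + (3/14)x + (15/14)x²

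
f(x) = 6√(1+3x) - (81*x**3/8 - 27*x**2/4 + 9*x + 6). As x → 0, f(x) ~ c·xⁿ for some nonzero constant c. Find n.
4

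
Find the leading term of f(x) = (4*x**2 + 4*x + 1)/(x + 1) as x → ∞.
4*x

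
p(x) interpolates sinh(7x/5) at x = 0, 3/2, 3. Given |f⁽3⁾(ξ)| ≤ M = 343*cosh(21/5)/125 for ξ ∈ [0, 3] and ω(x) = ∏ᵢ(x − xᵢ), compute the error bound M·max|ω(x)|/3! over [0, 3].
343*sqrt(3)*cosh(21/5)/1000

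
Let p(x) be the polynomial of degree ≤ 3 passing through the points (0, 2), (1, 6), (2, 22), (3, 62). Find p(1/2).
13/4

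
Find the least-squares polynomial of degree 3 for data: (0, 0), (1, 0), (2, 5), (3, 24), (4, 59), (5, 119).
1/18 + (-157/108)x + (5/36)x² + (53/54)x³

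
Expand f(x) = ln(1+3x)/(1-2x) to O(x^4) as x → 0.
3*x + 3*x**2/2 + 12*x**3 + O(x**4)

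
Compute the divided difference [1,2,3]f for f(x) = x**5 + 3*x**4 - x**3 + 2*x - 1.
159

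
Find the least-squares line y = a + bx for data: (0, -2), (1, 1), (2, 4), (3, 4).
a = -7/5, b = 21/10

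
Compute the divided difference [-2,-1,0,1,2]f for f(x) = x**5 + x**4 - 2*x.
1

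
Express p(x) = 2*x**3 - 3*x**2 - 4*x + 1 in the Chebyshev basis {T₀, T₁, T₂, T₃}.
(-1/2)T₀ + (-5/2)T₁ + (-3/2)T₂ + (1/2)T₃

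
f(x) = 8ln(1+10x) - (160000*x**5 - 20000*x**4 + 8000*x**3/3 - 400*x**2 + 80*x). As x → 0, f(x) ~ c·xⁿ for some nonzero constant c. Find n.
6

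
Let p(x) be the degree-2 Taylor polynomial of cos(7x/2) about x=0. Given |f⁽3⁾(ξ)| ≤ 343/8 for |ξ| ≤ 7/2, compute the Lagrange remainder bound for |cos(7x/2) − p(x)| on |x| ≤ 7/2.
117649/384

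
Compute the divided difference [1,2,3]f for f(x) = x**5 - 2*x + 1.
90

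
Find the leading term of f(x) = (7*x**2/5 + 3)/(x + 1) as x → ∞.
7*x/5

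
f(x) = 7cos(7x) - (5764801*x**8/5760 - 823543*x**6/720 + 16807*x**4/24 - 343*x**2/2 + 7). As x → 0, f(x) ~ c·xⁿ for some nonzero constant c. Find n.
10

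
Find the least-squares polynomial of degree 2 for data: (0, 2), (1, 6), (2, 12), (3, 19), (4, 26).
9/5 + (41/10)x + (1/2)x²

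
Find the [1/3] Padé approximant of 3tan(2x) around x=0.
6*x/(1 - 4*x**2/3)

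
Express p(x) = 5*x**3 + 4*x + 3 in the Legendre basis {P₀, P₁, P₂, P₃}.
(3)P₀ + (7)P₁ + (2)P₃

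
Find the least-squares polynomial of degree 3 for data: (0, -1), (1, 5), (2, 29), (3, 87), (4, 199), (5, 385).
-73/63 + (902/189)x + (-79/63)x² + (85/27)x³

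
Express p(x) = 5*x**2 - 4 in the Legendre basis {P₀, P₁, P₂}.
(-7/3)P₀ + (10/3)P₂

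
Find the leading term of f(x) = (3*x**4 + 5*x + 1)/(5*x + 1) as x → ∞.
3*x**3/5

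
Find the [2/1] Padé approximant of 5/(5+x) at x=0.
1/(x/5 + 1)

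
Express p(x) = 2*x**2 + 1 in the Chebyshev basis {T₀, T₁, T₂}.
(2)T₀ + T₂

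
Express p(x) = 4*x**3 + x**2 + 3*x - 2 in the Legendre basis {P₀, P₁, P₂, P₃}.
(-5/3)P₀ + (27/5)P₁ + (2/3)P₂ + (8/5)P₃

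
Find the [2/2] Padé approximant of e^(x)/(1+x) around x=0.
(7*x**2/36 + 2*x/3 + 1)/(-11*x**2/36 + 2*x/3 + 1)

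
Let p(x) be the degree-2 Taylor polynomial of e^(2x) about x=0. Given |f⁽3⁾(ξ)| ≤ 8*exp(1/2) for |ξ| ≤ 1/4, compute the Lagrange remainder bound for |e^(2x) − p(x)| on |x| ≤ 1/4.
exp(1/2)/48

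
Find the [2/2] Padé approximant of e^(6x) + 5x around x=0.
(87*x**2/4 + 47*x/4 + 1)/(-9*x**2/2 + 3*x/4 + 1)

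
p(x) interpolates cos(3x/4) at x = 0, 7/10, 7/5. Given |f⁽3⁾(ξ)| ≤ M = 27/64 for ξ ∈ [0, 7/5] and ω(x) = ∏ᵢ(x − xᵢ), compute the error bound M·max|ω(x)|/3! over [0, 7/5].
343*sqrt(3)/64000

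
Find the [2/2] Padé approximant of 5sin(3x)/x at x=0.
(15 - 63*x**2/4)/(9*x**2/20 + 1)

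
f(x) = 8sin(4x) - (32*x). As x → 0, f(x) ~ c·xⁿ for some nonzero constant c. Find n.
3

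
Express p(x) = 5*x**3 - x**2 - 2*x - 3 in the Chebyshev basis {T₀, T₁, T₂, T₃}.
(-7/2)T₀ + (7/4)T₁ + (-1/2)T₂ + (5/4)T₃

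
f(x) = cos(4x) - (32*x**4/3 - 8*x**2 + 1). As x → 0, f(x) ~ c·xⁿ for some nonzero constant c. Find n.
6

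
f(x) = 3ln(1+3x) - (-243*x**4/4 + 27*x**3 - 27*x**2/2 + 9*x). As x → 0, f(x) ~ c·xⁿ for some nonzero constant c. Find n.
5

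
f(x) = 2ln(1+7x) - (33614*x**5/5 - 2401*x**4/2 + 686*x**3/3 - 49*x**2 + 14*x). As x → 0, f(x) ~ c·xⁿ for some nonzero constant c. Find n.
6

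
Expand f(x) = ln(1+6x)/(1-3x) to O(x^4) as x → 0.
6*x + 72*x**3 + O(x**4)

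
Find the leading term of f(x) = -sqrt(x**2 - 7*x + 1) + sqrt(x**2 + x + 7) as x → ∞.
4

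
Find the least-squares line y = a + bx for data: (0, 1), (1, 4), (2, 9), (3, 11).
a = 1, b = 7/2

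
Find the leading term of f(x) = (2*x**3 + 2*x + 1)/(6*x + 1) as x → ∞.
x**2/3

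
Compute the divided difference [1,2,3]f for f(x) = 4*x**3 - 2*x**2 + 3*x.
22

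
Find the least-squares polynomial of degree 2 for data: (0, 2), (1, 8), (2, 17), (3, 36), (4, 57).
74/35 + (83/35)x + (20/7)x²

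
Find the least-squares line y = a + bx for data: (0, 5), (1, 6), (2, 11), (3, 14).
a = 21/5, b = 16/5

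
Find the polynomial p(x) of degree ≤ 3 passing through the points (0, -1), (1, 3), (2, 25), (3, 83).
3*x**3 + x - 1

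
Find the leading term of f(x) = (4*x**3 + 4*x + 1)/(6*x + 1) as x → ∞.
2*x**2/3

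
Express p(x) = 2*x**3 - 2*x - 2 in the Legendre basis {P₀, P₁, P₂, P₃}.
(-2)P₀ + (-4/5)P₁ + (4/5)P₃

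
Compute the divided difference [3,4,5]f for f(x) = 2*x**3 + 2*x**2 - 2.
26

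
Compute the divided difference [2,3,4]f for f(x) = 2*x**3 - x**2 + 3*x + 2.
17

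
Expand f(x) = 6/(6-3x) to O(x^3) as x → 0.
1 + x/2 + x**2/4 + O(x**3)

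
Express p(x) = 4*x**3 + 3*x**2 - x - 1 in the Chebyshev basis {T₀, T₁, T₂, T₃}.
(1/2)T₀ + (2)T₁ + (3/2)T₂ + T₃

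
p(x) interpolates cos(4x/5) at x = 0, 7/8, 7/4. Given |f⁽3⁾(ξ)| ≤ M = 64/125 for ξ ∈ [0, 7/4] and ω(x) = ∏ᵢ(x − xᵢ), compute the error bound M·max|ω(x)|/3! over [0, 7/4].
343*sqrt(3)/27000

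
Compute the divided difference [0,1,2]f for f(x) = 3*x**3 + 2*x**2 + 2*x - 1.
11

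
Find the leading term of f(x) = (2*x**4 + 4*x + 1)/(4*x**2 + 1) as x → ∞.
x**2/2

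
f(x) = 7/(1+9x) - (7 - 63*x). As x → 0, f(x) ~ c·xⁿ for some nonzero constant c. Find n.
2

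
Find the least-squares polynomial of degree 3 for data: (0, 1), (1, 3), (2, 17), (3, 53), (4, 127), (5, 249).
20/21 + (127/126)x + (-5/6)x² + (19/9)x³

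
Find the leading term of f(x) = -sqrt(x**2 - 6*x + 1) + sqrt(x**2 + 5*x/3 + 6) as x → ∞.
23/6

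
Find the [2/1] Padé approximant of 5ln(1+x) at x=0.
5*x*(x + 6)/(6*(2*x/3 + 1))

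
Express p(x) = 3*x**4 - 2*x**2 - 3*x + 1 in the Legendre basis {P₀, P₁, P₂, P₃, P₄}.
(14/15)P₀ + (-3)P₁ + (8/21)P₂ + (24/35)P₄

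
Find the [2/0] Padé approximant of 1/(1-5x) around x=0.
25*x**2 + 5*x + 1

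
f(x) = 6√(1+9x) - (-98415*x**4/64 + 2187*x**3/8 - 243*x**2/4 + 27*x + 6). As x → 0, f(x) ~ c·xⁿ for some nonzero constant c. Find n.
5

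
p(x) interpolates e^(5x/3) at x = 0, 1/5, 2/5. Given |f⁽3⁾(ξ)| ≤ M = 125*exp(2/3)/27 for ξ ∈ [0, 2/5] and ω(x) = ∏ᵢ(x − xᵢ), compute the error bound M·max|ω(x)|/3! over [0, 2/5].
sqrt(3)*exp(2/3)/729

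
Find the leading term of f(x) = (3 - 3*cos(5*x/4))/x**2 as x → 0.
75/32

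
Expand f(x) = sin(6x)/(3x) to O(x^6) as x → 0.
2 - 12*x**2 + 108*x**4/5 + O(x**6)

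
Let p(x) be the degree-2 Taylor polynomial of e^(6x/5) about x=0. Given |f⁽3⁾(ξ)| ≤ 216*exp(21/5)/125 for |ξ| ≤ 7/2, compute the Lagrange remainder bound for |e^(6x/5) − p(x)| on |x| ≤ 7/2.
3087*exp(21/5)/250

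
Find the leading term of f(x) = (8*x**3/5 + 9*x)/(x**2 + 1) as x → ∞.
8*x/5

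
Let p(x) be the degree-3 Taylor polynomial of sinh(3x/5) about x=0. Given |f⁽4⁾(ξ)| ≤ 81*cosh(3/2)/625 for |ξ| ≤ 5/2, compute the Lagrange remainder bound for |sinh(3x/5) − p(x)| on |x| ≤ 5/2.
27*cosh(3/2)/128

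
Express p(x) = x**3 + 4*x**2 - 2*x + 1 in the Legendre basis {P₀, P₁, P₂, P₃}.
(7/3)P₀ + (-7/5)P₁ + (8/3)P₂ + (2/5)P₃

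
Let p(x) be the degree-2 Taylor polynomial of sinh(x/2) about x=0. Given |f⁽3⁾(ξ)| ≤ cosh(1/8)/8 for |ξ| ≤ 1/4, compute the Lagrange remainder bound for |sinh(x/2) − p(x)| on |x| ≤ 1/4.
cosh(1/8)/3072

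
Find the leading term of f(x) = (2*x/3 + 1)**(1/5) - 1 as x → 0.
2*x/15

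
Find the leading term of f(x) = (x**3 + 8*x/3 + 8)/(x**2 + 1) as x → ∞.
x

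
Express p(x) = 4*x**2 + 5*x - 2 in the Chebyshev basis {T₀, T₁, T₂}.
(5)T₁ + (2)T₂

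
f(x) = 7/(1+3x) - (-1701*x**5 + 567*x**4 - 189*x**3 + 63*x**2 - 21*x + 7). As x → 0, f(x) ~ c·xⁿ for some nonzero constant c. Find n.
6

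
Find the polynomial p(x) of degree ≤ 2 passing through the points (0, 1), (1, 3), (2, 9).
2*x**2 + 1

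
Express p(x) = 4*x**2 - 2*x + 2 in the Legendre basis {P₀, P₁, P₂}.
(10/3)P₀ + (-2)P₁ + (8/3)P₂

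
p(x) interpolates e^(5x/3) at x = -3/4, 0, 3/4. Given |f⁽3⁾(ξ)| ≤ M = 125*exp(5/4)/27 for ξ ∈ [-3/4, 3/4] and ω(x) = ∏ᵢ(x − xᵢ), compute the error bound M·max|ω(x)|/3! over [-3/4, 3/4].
125*sqrt(3)*exp(5/4)/1728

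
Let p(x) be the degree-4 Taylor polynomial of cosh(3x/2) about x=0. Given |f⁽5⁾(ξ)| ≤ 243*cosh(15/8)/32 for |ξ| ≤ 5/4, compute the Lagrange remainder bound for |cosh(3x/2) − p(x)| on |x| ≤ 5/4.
50625*cosh(15/8)/262144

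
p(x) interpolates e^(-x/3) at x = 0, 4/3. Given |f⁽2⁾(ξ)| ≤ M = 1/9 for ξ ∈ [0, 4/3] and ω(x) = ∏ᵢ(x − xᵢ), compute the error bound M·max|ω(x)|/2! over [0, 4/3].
2/81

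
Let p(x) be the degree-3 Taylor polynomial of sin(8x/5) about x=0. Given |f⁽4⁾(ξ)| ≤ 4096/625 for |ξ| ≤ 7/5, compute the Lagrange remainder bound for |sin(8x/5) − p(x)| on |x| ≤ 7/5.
1229312/1171875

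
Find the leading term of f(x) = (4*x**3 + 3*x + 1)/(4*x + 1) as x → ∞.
x**2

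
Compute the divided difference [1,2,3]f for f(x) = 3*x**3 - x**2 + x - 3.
17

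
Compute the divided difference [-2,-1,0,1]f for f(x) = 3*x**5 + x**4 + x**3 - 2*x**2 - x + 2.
14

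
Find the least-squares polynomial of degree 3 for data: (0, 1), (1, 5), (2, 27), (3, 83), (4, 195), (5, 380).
58/63 + (442/189)x + (-275/252)x² + (341/108)x³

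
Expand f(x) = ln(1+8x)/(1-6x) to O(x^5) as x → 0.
8*x + 16*x**2 + 800*x**3/3 + 576*x**4 + O(x**5)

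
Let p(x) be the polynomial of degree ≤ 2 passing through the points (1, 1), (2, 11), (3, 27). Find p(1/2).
-7/4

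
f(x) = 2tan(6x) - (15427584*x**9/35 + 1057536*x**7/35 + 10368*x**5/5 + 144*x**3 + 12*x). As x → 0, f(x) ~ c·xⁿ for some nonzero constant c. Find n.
11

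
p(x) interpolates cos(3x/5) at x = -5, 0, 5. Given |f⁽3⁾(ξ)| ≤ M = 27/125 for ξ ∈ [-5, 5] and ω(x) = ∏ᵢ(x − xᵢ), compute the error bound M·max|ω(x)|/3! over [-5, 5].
sqrt(3)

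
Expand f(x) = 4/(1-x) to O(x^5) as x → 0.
4 + 4*x + 4*x**2 + 4*x**3 + 4*x**4 + O(x**5)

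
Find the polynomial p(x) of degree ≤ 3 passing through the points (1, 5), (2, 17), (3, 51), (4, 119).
2*x**3 - x**2 + x + 3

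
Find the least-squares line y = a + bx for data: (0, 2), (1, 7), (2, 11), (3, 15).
a = 23/10, b = 43/10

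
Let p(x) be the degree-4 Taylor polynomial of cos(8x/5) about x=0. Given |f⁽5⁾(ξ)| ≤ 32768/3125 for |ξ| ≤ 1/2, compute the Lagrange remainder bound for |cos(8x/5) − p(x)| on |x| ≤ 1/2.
128/46875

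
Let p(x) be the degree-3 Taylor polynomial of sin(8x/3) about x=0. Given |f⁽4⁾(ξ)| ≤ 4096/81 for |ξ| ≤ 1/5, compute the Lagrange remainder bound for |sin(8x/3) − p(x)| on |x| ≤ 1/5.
512/151875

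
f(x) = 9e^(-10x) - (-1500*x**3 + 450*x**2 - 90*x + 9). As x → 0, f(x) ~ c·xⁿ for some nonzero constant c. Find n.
4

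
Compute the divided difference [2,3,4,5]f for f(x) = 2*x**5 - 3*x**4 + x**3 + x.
209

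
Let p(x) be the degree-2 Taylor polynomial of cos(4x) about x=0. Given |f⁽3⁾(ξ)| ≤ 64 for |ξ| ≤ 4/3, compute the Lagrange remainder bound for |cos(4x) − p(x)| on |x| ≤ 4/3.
2048/81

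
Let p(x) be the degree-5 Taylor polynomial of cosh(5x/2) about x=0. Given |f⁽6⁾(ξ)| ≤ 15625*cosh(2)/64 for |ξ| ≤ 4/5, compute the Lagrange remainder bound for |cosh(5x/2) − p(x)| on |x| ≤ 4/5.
4*cosh(2)/45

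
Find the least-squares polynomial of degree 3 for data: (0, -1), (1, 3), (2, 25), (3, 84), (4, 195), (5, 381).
-23/21 + (97/63)x + (-13/42)x² + (55/18)x³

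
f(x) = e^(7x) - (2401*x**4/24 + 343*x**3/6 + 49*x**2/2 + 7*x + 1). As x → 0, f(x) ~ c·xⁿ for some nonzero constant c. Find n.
5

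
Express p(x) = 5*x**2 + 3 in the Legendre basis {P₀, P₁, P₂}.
(14/3)P₀ + (10/3)P₂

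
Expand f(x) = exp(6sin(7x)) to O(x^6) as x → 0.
1 + 42*x + 882*x**2 + 12005*x**3 + 115248*x**4 + 15748159*x**5/20 + O(x**6)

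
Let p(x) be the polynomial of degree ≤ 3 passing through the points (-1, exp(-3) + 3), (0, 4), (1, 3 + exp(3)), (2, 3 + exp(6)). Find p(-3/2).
((-5*exp(6) + 13 + 21*exp(3))*exp(3) + 35)*exp(-3)/16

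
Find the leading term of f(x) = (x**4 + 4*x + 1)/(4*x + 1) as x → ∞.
x**3/4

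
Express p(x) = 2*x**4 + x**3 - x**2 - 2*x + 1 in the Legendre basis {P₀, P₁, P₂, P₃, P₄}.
(16/15)P₀ + (-7/5)P₁ + (10/21)P₂ + (2/5)P₃ + (16/35)P₄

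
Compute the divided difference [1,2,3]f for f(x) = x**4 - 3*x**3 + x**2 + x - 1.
8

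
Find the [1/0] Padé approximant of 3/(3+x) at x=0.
1 - x/3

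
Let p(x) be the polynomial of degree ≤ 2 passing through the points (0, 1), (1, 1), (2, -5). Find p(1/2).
7/4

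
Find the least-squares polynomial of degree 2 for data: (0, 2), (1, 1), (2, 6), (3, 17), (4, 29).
11/7 + (-15/7)x + (16/7)x²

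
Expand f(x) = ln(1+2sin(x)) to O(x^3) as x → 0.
2*x - 2*x**2 + O(x**3)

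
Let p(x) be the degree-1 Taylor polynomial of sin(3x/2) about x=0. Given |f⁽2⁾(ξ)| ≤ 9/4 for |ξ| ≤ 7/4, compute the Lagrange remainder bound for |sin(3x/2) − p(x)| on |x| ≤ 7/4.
441/128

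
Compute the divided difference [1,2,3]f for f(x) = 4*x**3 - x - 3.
24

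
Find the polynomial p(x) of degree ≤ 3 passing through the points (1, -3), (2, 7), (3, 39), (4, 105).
2*x**3 - x**2 - x - 3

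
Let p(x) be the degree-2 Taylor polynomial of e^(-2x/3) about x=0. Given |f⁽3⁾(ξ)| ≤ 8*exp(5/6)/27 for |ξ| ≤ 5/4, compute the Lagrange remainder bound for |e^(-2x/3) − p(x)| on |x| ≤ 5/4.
125*exp(5/6)/1296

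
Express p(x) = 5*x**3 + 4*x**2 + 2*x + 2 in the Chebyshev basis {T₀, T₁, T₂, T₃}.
(4)T₀ + (23/4)T₁ + (2)T₂ + (5/4)T₃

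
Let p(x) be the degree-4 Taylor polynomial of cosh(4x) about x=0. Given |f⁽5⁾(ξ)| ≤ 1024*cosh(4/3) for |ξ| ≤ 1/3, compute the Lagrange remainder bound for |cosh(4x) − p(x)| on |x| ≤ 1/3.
128*cosh(4/3)/3645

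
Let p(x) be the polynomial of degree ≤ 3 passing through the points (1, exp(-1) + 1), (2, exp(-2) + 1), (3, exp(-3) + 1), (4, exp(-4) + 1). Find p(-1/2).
(-189*exp(2) - 35 + 135*e + 16*exp(4) + 105*exp(3))*exp(-4)/16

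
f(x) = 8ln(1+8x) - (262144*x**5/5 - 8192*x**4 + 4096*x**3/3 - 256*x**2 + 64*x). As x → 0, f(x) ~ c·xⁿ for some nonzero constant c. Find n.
6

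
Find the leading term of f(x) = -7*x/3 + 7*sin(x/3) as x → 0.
-7*x**3/162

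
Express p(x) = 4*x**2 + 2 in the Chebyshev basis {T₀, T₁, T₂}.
(4)T₀ + (2)T₂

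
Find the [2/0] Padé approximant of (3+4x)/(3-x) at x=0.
5*x**2/9 + 5*x/3 + 1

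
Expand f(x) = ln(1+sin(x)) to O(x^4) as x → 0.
x - x**2/2 + x**3/6 + O(x**4)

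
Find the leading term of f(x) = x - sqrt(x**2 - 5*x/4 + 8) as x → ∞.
5/8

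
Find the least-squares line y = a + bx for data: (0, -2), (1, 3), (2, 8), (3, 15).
a = -12/5, b = 28/5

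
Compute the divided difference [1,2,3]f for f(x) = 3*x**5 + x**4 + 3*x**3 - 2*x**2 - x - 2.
311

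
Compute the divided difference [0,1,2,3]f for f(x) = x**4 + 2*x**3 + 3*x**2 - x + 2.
8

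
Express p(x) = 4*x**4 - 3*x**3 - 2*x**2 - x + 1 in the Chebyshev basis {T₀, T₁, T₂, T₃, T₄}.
(3/2)T₀ + (-13/4)T₁ + T₂ + (-3/4)T₃ + (1/2)T₄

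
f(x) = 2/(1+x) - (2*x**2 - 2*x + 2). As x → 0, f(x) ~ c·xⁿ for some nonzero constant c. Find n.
3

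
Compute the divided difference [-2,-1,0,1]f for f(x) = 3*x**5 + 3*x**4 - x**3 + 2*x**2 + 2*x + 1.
8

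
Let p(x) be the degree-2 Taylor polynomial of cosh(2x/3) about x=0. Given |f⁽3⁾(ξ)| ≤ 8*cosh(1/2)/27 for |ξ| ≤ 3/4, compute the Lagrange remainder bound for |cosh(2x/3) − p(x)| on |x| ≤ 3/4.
cosh(1/2)/48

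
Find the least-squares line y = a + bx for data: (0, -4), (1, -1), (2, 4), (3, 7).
a = -21/5, b = 19/5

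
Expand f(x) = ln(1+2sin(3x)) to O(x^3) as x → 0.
6*x - 18*x**2 + O(x**3)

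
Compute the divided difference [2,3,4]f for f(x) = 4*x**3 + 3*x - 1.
36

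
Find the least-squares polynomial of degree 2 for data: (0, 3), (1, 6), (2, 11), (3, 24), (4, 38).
108/35 + (8/35)x + (15/7)x²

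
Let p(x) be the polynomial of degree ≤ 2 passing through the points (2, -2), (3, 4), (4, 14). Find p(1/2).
-7/2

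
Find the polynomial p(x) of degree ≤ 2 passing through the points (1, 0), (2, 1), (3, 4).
x**2 - 2*x + 1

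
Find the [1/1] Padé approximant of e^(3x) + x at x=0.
(23*x/8 + 1)/(1 - 9*x/8)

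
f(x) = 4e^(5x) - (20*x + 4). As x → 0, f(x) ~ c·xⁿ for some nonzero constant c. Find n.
2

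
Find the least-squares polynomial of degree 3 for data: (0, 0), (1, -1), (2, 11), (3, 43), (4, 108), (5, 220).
-17/63 + (-445/378)x + (-23/36)x² + (209/108)x³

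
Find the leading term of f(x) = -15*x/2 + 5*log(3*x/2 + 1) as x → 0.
-45*x**2/8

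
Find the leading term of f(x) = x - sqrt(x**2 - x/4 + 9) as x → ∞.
1/8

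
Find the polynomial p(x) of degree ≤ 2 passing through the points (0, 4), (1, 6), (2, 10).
x**2 + x + 4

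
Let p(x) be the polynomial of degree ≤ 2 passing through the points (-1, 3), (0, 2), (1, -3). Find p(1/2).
0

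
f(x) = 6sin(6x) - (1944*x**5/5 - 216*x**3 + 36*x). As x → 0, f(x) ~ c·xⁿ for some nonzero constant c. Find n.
7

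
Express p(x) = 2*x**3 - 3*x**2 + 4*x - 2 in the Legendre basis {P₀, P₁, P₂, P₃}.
(-3)P₀ + (26/5)P₁ + (-2)P₂ + (4/5)P₃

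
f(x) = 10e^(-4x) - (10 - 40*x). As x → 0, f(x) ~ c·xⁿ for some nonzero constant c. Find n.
2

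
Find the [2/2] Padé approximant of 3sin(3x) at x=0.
9*x/(3*x**2/2 + 1)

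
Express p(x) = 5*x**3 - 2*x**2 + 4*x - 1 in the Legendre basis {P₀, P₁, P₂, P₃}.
(-5/3)P₀ + (7)P₁ + (-4/3)P₂ + (2)P₃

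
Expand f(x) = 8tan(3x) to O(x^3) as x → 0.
24*x + O(x**3)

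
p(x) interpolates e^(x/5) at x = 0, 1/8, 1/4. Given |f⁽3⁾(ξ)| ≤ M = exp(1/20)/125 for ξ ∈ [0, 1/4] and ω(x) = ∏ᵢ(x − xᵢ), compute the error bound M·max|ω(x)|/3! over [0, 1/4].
sqrt(3)*exp(1/20)/1728000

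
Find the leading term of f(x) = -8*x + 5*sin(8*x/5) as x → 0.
-256*x**3/75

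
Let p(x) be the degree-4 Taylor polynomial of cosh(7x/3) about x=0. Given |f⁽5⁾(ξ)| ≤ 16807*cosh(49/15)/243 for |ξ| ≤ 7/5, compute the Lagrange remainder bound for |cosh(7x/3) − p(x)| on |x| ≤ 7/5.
282475249*cosh(49/15)/91125000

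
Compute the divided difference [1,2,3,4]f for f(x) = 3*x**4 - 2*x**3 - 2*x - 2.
28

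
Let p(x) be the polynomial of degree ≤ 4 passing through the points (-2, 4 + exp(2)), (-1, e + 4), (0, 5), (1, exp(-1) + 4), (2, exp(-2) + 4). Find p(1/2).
(-5 + 60*e + (-20*e + 3*exp(2) + 602)*exp(2))*exp(-2)/128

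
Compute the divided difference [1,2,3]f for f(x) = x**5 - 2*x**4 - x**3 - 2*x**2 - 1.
32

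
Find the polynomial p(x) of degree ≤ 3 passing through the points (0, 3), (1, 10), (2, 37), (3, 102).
3*x**3 + x**2 + 3*x + 3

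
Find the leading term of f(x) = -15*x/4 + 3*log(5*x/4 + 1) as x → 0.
-75*x**2/32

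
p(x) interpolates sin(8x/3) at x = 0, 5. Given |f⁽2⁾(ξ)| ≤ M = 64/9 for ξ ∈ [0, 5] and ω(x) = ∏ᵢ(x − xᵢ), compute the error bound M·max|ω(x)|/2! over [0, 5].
200/9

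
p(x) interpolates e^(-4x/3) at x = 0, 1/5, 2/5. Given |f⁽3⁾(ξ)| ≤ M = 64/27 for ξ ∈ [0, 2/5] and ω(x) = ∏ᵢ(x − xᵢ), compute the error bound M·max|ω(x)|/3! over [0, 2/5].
64*sqrt(3)/91125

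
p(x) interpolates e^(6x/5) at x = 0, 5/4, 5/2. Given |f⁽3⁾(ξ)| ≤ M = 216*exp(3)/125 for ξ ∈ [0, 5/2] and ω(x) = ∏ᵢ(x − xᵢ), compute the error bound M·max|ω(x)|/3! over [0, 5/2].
sqrt(3)*exp(3)/8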